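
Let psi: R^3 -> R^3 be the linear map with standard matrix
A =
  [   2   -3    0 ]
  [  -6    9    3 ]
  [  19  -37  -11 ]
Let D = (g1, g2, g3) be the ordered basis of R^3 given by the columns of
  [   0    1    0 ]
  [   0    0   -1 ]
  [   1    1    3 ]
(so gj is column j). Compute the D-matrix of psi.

The j-th column of [psi]_D is [psi(gj)]_D.
psi(g1) = A g1 = <0, 3, -11> = -2g1 + 0·g2 - 3g3, so column 1 is <-2, 0, -3>.
Repeating for g2, g3 and assembling the columns gives [[-2, -3, 1], [0, 2, 3], [-3, 3, 0]].

[[-2, -3, 1], [0, 2, 3], [-3, 3, 0]]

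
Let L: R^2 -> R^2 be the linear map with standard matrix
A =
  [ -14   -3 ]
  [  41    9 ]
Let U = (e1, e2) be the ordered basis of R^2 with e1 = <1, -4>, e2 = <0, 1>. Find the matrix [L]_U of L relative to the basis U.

Let P have columns e1, e2. Then [L]_U = P^(-1) A P.
Here det P = 1, so P^(-1) is integer; computing A P first and then P^(-1)(A P) gives [[-2, -3], [-3, -3]].

[[-2, -3], [-3, -3]]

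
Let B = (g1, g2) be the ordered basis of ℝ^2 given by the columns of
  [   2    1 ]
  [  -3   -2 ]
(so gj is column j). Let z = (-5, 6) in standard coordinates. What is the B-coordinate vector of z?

Write z = c_1 g1 + c_2 g2 and solve for the c_i.
System: 2c_1 + c_2 = -5, -3c_1 - 2c_2 = 6; solving gives c_1 = -4, c_2 = 3.
Check: -4g1 + 3g2 = (-5, 6).

(-4, 3)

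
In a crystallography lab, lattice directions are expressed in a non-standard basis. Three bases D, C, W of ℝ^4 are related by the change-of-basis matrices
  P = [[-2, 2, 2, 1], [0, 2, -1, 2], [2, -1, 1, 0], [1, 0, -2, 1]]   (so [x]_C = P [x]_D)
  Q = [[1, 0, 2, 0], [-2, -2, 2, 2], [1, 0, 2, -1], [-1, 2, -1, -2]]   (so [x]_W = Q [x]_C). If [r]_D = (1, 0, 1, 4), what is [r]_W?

Composing the changes, [r]_W = Q P [r]_D.
Q P = [[2, 0, 4, 1], [10, -10, -4, -4], [1, 0, 6, 0], [-2, 3, -1, 1]]; applying this to (1, 0, 1, 4) gives (10, -10, 7, 1).

(10, -10, 7, 1)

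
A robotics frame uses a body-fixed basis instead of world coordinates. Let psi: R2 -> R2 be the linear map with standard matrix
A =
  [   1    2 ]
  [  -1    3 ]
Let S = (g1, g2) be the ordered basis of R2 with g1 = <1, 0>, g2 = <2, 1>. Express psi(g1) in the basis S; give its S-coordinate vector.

Column 1 of [psi]_S is the S-coordinate vector of psi(g1).
In standard coordinates psi(g1) = A g1 = <1, -1>.
Converting to S: <1, -1> = 3g1 - g2, so the coordinate vector is <3, -1>.

<3, -1>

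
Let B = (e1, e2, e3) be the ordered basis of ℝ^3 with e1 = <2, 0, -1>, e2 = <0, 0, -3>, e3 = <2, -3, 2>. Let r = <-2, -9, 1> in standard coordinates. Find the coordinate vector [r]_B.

<-4, 3, 3>

We seek scalars with c_1 e1 + ... + c_3 e3 = r; equivalently solve M c = r where the columns of M are e1, ..., e3.
Row-reducing the augmented matrix [M | r] gives c = (-4, 3, 3).
Check: -4e1 + 3e2 + 3e3 = <-2, -9, 1>.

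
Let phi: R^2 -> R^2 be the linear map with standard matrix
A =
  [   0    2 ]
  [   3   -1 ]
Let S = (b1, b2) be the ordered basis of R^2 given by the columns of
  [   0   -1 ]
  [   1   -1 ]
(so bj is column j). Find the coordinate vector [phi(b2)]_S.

<0, 2>

Compute phi(b2) = A b2 = <-2, -2> in standard coordinates.
Then write this in S-coordinates: solve for y in y_1 b1 + y_2 b2 = <-2, -2>.
This gives y = <0, 2>, which is column 2 of [phi]_S.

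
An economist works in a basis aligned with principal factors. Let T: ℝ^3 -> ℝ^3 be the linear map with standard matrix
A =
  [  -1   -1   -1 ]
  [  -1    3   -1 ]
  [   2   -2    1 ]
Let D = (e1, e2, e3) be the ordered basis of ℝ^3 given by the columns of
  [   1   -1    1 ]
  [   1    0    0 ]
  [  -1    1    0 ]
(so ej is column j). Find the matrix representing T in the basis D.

Let P have columns e1, ..., e3. Then [T]_D = P^(-1) A P.
Here det P = 1, so P^(-1) is integer; computing A P first and then P^(-1)(A P) gives [[3, 0, -1], [2, -1, 1], [-2, -1, 1]].

[[3, 0, -1], [2, -1, 1], [-2, -1, 1]]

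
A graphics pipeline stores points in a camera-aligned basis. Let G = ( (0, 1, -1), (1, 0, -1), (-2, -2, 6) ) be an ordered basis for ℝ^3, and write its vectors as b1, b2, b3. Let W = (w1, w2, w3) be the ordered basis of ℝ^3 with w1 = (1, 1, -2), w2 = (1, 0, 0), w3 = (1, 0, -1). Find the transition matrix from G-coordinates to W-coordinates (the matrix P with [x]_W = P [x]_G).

Take x = bj: its G-coordinates are the j-th standard unit vector, so P e_j — column j of P — equals [bj]_W.
b1 = w1 + 0·w2 - w3, giving column 1 = (1, 0, -1); repeating for each j gives P = [[1, 0, -2], [0, 0, 2], [-1, 1, -2]].

[[1, 0, -2], [0, 0, 2], [-1, 1, -2]]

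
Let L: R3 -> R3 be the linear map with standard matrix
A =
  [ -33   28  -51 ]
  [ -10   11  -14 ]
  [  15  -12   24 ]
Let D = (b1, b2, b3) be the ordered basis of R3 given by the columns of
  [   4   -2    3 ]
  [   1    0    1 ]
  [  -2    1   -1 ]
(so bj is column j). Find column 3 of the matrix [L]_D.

(-3, 1, -2)

Compute L(b3) = A b3 = (-20, -5, 9) in standard coordinates.
Then write this in D-coordinates: solve for y in y_1 b1 + ... + y_3 b3 = (-20, -5, 9).
This gives y = (-3, 1, -2), which is column 3 of [L]_D.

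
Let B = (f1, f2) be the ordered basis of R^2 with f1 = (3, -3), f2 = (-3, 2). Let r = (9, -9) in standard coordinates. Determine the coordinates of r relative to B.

We seek scalars with c_1 f1 + c_2 f2 = r; equivalently solve M c = r where the columns of M are f1, f2.
System: 3c_1 - 3c_2 = 9, -3c_1 + 2c_2 = -9; solving gives c_1 = 3, c_2 = 0.
Check: 3f1 + 0·f2 = (9, -9).

(3, 0)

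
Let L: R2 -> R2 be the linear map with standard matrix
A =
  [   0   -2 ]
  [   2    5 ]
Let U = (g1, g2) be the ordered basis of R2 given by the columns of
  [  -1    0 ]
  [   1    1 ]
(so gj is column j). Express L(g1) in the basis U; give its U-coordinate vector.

Compute L(g1) = A g1 = (-2, 3) in standard coordinates.
Then write this in U-coordinates: solve for y in y_1 g1 + y_2 g2 = (-2, 3).
This gives y = (2, 1), which is column 1 of [L]_U.

(2, 1)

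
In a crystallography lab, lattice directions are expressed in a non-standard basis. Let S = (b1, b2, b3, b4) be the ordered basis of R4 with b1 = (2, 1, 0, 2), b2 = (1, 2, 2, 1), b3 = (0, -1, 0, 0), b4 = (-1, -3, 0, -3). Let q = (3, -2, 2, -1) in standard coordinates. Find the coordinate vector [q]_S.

Write q = c_1 b1 + ... + c_4 b4 and solve for the c_i.
Solving this 4x4 system gives c = (2, 1, 0, 2).
Check: 2b1 + b2 + 0·b3 + 2b4 = (3, -2, 2, -1).

(2, 1, 0, 2)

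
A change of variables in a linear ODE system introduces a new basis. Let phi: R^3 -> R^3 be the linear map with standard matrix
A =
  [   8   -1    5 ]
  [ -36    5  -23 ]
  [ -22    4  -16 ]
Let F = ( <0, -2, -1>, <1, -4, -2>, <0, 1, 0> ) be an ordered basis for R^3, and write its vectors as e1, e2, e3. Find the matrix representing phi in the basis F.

[[-2, 2, -2], [-3, 2, -1], [-3, 2, -3]]

The j-th column of [phi]_F is [phi(ej)]_F.
phi(e1) = A e1 = <-3, 13, 8> = -2e1 - 3e2 - 3e3, so column 1 is <-2, -3, -3>.
Repeating for e2, e3 and assembling the columns gives [[-2, 2, -2], [-3, 2, -1], [-3, 2, -3]].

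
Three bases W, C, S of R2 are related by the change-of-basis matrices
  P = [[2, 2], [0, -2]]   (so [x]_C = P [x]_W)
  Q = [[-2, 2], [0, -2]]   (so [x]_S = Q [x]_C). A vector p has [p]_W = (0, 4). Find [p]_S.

Apply P to get C-coordinates (8, -8), then Q to get S-coordinates.
The result is [p]_S = (-32, 16).

(-32, 16)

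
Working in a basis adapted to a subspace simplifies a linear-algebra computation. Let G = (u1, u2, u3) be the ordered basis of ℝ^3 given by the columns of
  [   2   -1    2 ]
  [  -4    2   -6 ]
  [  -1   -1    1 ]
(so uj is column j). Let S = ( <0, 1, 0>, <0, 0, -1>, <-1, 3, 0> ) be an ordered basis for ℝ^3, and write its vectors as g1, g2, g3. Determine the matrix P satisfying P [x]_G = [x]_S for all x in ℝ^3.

Column j of P is [uj]_S, since P maps G-coordinates to S-coordinates.
Expressing u1 in S: u1 = 2g1 + g2 - 2g3, so column 1 of P is <2, 1, -2>.
Doing the same for each uj gives P = [[2, -1, 0], [1, 1, -1], [-2, 1, -2]].

[[2, -1, 0], [1, 1, -1], [-2, 1, -2]]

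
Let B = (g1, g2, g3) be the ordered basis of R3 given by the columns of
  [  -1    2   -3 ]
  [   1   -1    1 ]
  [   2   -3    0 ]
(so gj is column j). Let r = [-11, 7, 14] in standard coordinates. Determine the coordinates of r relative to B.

Write r = c_1 g1 + ... + c_3 g3 and solve for the c_i.
Solving this 3x3 system gives c = (4, -2, 1).
Check: 4g1 - 2g2 + g3 = [-11, 7, 14].

[4, -2, 1]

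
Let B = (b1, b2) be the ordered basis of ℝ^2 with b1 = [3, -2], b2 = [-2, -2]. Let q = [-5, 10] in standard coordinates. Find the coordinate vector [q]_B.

Write q = c_1 b1 + c_2 b2 and solve for the c_i.
System: 3c_1 - 2c_2 = -5, -2c_1 - 2c_2 = 10; solving gives c_1 = -3, c_2 = -2.
Check: -3b1 - 2b2 = [-5, 10].

[-3, -2]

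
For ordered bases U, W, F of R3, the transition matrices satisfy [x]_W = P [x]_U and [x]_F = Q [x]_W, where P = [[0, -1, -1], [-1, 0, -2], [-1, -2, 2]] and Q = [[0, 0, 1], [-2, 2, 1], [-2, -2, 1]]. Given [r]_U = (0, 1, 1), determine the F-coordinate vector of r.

First [r]_W = P [r]_U = (-2, -2, 0).
Then [r]_F = Q [r]_W = (0, 0, 8).

(0, 0, 8)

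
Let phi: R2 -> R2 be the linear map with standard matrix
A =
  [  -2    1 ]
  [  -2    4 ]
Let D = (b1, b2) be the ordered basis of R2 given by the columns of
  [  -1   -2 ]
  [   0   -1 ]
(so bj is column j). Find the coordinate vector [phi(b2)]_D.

[-3, 0]

Column 2 of [phi]_D is the D-coordinate vector of phi(b2).
In standard coordinates phi(b2) = A b2 = [3, 0].
Converting to D: [3, 0] = -3b1 + 0·b2, so the coordinate vector is [-3, 0].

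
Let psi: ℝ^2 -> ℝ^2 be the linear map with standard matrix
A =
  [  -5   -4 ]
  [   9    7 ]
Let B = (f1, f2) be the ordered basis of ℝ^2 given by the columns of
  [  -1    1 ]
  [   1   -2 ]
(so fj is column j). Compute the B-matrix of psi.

[[0, -1], [1, 2]]

The j-th column of [psi]_B is [psi(fj)]_B.
psi(f1) = A f1 = <1, -2> = 0·f1 + f2, so column 1 is <0, 1>.
Repeating for f2 and assembling the columns gives [[0, -1], [1, 2]].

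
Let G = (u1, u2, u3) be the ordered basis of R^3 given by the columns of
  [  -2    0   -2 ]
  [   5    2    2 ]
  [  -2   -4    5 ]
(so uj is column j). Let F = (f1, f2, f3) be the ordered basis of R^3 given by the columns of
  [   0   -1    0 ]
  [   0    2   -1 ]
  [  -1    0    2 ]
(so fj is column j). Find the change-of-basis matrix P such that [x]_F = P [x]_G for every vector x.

[[0, 0, -1], [2, 0, 2], [-1, -2, 2]]

Take x = uj: its G-coordinates are the j-th standard unit vector, so P e_j — column j of P — equals [uj]_F.
u1 = 0·f1 + 2f2 - f3, giving column 1 = [0, 2, -1]; repeating for each j gives P = [[0, 0, -1], [2, 0, 2], [-1, -2, 2]].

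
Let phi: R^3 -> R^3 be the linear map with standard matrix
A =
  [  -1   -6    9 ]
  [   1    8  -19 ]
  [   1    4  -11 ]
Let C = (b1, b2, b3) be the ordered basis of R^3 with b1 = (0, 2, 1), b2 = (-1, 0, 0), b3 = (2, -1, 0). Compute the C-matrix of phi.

The j-th column of [phi]_C is [phi(bj)]_C.
phi(b1) = A b1 = (-3, -3, -3) = -3b1 - 3b2 - 3b3, so column 1 is (-3, -3, -3).
Repeating for b2, b3 and assembling the columns gives [[-3, -1, -2], [-3, -3, 0], [-3, -1, 2]].

[[-3, -1, -2], [-3, -3, 0], [-3, -1, 2]]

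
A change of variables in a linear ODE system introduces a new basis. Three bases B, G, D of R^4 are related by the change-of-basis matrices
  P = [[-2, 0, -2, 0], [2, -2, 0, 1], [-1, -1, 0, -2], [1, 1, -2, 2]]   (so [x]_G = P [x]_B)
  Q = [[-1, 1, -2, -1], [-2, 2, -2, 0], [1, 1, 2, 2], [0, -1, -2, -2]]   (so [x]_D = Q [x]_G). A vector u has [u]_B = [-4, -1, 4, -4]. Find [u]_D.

First [u]_G = P [u]_B = [0, -10, 13, -21].
Then [u]_D = Q [u]_G = [-15, -46, -26, 26].

[-15, -46, -26, 26]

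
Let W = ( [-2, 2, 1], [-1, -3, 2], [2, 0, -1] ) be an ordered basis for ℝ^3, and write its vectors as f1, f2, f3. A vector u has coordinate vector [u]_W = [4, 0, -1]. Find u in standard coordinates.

The coordinates say u = 4f1 + 0·f2 - f3; adding the scaled basis vectors gives [-10, 8, 5].

[-10, 8, 5]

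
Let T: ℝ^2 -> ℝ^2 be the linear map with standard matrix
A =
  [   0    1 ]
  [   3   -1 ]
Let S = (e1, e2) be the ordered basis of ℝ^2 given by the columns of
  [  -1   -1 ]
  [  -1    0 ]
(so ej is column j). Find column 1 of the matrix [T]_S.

Compute T(e1) = A e1 = [-1, -2] in standard coordinates.
Then write this in S-coordinates: solve for y in y_1 e1 + y_2 e2 = [-1, -2].
This gives y = [2, -1], which is column 1 of [T]_S.

[2, -1]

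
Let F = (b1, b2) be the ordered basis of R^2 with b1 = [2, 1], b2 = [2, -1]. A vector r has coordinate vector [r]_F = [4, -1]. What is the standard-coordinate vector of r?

By definition r = 4b1 - b2.
Summing componentwise gives [6, 5].

[6, 5]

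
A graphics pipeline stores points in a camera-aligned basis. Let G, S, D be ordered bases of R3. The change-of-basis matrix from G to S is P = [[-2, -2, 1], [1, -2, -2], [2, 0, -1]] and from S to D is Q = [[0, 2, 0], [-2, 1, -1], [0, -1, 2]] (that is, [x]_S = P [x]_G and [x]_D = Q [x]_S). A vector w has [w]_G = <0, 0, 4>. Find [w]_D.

Composing the changes, [w]_D = Q P [w]_G.
Q P = [[2, -4, -4], [3, 2, -3], [3, 2, 0]]; applying this to <0, 0, 4> gives <-16, -12, 0>.

<-16, -12, 0>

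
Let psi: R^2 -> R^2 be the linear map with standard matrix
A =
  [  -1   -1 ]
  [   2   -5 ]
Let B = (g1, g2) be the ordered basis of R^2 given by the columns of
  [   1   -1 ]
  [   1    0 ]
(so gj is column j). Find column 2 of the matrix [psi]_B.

Column 2 of [psi]_B is the B-coordinate vector of psi(g2).
In standard coordinates psi(g2) = A g2 = [1, -2].
Converting to B: [1, -2] = -2g1 - 3g2, so the coordinate vector is [-2, -3].

[-2, -3]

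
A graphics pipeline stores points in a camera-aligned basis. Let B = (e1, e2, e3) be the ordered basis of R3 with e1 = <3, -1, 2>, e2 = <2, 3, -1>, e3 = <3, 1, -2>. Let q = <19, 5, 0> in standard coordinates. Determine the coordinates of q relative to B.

Write q = c_1 e1 + ... + c_3 e3 and solve for the c_i.
Gaussian elimination on [M | q] yields c = (3, 2, 2).
Check: 3e1 + 2e2 + 2e3 = <19, 5, 0>.

<3, 2, 2>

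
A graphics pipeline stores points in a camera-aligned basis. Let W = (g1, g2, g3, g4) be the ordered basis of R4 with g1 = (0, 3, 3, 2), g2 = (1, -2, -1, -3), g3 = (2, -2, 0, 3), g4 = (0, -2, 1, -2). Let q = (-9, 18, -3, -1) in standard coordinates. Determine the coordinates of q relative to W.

[q]_W is the unique c with M c = q, where M has columns g1, ..., g4.
Row-reducing the augmented matrix [M | q] gives c = (0, -1, -4, -4).
Check: 0·g1 - g2 - 4g3 - 4g4 = (-9, 18, -3, -1).

(0, -1, -4, -4)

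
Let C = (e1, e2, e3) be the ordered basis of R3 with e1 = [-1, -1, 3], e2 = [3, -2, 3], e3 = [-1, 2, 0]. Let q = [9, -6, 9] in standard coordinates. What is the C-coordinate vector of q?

[0, 3, 0]

We seek scalars with c_1 e1 + ... + c_3 e3 = q; equivalently solve M c = q where the columns of M are e1, ..., e3.
Solving this 3x3 system gives c = (0, 3, 0).
Check: 0·e1 + 3e2 + 0·e3 = [9, -6, 9].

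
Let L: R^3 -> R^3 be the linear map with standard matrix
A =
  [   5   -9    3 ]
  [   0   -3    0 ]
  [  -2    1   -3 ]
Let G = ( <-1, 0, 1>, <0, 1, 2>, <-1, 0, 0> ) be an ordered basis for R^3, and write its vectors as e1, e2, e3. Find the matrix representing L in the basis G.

[[-1, 1, 2], [0, -3, 0], [3, 2, 3]]

With P the matrix whose columns are e1, ..., e3, [L]_G = P^(-1) A P.
Column by column: L(e1) = A e1 = <-2, 0, -1>; its G-coordinates <-1, 0, 3> give column 1.
Continuing for each basis vector yields [L]_G = [[-1, 1, 2], [0, -3, 0], [3, 2, 3]].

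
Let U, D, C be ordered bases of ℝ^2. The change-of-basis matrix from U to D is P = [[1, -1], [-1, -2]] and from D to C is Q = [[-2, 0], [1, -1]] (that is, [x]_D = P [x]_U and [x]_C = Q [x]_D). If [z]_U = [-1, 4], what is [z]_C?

[10, 2]

Apply P to get D-coordinates [-5, -7], then Q to get C-coordinates.
The result is [z]_C = [10, 2].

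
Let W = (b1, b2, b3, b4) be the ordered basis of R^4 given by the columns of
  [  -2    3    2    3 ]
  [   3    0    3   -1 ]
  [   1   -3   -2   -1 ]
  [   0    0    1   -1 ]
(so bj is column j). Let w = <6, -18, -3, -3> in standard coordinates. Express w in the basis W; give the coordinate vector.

[w]_W is the unique c with M c = w, where M has columns b1, ..., b4.
Solving this 4x4 system gives c = (-3, 2, -3, 0).
Check: -3b1 + 2b2 - 3b3 + 0·b4 = <6, -18, -3, -3>.

<-3, 2, -3, 0>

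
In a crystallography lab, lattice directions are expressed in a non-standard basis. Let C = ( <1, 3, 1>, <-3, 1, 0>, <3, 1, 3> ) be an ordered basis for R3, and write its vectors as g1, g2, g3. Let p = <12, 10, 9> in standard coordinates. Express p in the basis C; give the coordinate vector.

<3, -1, 2>

[p]_C is the unique c with M c = p, where M has columns g1, ..., g3.
Solving this 3x3 system gives c = (3, -1, 2).
Check: 3g1 - g2 + 2g3 = <12, 10, 9>.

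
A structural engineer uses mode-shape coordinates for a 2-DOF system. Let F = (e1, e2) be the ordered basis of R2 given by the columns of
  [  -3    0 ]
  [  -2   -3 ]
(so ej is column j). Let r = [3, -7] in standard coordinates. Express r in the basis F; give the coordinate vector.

Write r = c_1 e1 + c_2 e2 and solve for the c_i.
System: -3c_1 + 0c_2 = 3, -2c_1 - 3c_2 = -7; solving gives c_1 = -1, c_2 = 3.
Check: -e1 + 3e2 = [3, -7].

[-1, 3]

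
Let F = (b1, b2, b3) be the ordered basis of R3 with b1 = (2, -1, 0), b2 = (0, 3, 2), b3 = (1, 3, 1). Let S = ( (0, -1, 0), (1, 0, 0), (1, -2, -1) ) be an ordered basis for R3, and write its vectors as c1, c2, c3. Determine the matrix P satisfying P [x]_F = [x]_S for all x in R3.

Column j of P is [bj]_S, since P maps F-coordinates to S-coordinates.
Expressing b1 in S: b1 = c1 + 2c2 + 0·c3, so column 1 of P is (1, 2, 0).
Doing the same for each bj gives P = [[1, 1, -1], [2, 2, 2], [0, -2, -1]].

[[1, 1, -1], [2, 2, 2], [0, -2, -1]]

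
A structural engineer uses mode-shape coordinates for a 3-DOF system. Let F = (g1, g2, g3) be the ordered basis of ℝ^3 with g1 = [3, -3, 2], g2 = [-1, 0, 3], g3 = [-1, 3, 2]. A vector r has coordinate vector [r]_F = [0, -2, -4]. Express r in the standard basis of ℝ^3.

r = M [r]_F, where M has columns g1, ..., g3.
Carrying out the matrix-vector product, r = [6, -12, -14].

[6, -12, -14]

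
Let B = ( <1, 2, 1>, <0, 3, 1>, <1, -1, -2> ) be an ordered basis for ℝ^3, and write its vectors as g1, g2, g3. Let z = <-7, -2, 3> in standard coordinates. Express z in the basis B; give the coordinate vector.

<-4, 1, -3>

[z]_B is the unique c with M c = z, where M has columns g1, ..., g3.
Solving this 3x3 system gives c = (-4, 1, -3).
Check: -4g1 + g2 - 3g3 = <-7, -2, 3>.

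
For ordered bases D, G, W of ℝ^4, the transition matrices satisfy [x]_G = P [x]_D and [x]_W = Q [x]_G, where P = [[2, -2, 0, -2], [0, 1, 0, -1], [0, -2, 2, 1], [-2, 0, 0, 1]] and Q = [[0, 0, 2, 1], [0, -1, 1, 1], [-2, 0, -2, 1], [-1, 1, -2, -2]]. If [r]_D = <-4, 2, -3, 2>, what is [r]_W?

Composing the changes, [r]_W = Q P [r]_D.
Q P = [[-2, -4, 4, 3], [-2, -3, 2, 3], [-6, 8, -4, 3], [2, 7, -4, -3]]; applying this to <-4, 2, -3, 2> gives <-6, 2, 58, 12>.

<-6, 2, 58, 12>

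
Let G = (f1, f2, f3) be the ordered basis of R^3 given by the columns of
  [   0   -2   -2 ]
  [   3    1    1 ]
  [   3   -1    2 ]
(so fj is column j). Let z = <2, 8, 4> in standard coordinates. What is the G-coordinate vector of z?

<3, 1, -2>

Write z = c_1 f1 + ... + c_3 f3 and solve for the c_i.
Solving this 3x3 system gives c = (3, 1, -2).
Check: 3f1 + f2 - 2f3 = <2, 8, 4>.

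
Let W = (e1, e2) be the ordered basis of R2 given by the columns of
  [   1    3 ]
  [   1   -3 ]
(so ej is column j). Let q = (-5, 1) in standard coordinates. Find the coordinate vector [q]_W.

We seek scalars with c_1 e1 + c_2 e2 = q; equivalently solve M c = q where the columns of M are e1, e2.
System: c_1 + 3c_2 = -5, c_1 - 3c_2 = 1; solving gives c_1 = -2, c_2 = -1.
Check: -2e1 - e2 = (-5, 1).

(-2, -1)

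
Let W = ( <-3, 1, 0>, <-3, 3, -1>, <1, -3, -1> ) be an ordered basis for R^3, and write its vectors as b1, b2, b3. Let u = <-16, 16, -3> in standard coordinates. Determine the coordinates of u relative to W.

<1, 4, -1>

We seek scalars with c_1 b1 + ... + c_3 b3 = u; equivalently solve M c = u where the columns of M are b1, ..., b3.
Gaussian elimination on [M | u] yields c = (1, 4, -1).
Check: b1 + 4b2 - b3 = <-16, 16, -3>.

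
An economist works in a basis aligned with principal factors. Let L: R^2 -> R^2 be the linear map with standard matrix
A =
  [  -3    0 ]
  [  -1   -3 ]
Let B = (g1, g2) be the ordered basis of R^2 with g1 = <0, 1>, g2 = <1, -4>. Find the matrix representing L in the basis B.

The j-th column of [L]_B is [L(gj)]_B.
L(g1) = A g1 = <0, -3> = -3g1 + 0·g2, so column 1 is <-3, 0>.
Repeating for g2 and assembling the columns gives [[-3, -1], [0, -3]].

[[-3, -1], [0, -3]]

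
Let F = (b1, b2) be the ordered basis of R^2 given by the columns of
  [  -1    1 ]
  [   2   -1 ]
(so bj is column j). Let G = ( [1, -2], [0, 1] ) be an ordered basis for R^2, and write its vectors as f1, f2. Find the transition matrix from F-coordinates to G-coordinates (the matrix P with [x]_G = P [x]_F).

[[-1, 1], [0, 1]]

Take x = bj: its F-coordinates are the j-th standard unit vector, so P e_j — column j of P — equals [bj]_G.
b1 = -f1 + 0·f2, giving column 1 = [-1, 0]; repeating for each j gives P = [[-1, 1], [0, 1]].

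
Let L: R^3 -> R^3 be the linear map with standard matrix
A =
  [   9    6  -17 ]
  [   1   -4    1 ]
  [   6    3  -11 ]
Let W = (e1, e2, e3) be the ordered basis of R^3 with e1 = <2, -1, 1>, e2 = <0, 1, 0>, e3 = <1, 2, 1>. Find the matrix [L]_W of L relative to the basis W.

With P the matrix whose columns are e1, ..., e3, [L]_W = P^(-1) A P.
Column by column: L(e1) = A e1 = <-5, 7, -2>; its W-coordinates <-3, 2, 1> give column 1.
Continuing for each basis vector yields [L]_W = [[-3, 3, 3], [2, -1, 1], [1, 0, -2]].

[[-3, 3, 3], [2, -1, 1], [1, 0, -2]]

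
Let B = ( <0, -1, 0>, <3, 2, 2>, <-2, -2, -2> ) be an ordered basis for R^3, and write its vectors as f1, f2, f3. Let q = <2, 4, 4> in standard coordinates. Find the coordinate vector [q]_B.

<0, -2, -4>

We seek scalars with c_1 f1 + ... + c_3 f3 = q; equivalently solve M c = q where the columns of M are f1, ..., f3.
Gaussian elimination on [M | q] yields c = (0, -2, -4).
Check: 0·f1 - 2f2 - 4f3 = <2, 4, 4>.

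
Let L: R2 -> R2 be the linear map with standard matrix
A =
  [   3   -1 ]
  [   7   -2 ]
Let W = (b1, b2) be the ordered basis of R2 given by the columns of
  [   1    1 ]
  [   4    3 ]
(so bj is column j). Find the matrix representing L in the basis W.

[[2, 1], [-3, -1]]

With P the matrix whose columns are b1, b2, [L]_W = P^(-1) A P.
Column by column: L(b1) = A b1 = [-1, -1]; its W-coordinates [2, -3] give column 1.
Continuing for each basis vector yields [L]_W = [[2, 1], [-3, -1]].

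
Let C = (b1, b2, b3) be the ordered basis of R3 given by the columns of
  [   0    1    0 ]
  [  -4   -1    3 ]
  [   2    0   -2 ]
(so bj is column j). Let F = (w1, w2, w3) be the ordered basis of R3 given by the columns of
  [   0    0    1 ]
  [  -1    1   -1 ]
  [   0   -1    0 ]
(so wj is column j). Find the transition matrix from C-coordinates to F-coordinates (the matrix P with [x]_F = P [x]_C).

Take x = bj: its C-coordinates are the j-th standard unit vector, so P e_j — column j of P — equals [bj]_F.
b1 = 2w1 - 2w2 + 0·w3, giving column 1 = <2, -2, 0>; repeating for each j gives P = [[2, 0, -1], [-2, 0, 2], [0, 1, 0]].

[[2, 0, -1], [-2, 0, 2], [0, 1, 0]]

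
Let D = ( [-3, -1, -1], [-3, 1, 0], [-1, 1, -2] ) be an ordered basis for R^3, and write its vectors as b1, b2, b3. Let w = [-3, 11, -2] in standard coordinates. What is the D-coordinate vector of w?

[-4, 4, 3]

We seek scalars with c_1 b1 + ... + c_3 b3 = w; equivalently solve M c = w where the columns of M are b1, ..., b3.
Solving this 3x3 system gives c = (-4, 4, 3).
Check: -4b1 + 4b2 + 3b3 = [-3, 11, -2].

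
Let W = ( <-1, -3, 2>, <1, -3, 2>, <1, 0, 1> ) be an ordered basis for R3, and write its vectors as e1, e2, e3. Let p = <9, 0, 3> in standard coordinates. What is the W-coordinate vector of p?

[p]_W is the unique c with M c = p, where M has columns e1, ..., e3.
Solving this 3x3 system gives c = (-3, 3, 3).
Check: -3e1 + 3e2 + 3e3 = <9, 0, 3>.

<-3, 3, 3>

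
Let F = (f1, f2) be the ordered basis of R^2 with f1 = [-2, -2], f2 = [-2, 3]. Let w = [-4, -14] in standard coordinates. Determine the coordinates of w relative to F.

[4, -2]

[w]_F is the unique c with M c = w, where M has columns f1, f2.
System: -2c_1 - 2c_2 = -4, -2c_1 + 3c_2 = -14; solving gives c_1 = 4, c_2 = -2.
Check: 4f1 - 2f2 = [-4, -14].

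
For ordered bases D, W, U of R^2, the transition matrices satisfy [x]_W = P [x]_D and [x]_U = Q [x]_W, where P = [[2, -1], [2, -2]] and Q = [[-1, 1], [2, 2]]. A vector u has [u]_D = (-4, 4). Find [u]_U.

(-4, -56)

Apply P to get W-coordinates (-12, -16), then Q to get U-coordinates.
The result is [u]_U = (-4, -56).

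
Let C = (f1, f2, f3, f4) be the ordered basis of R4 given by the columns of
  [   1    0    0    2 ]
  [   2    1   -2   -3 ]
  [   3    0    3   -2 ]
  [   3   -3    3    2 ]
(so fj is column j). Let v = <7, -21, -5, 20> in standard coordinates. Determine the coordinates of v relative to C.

<-1, -3, 2, 4>

Write v = c_1 f1 + ... + c_4 f4 and solve for the c_i.
Solving this 4x4 system gives c = (-1, -3, 2, 4).
Check: -f1 - 3f2 + 2f3 + 4f4 = <7, -21, -5, 20>.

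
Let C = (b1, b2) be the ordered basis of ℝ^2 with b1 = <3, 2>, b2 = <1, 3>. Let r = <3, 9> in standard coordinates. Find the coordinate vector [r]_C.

Write r = c_1 b1 + c_2 b2 and solve for the c_i.
System: 3c_1 + c_2 = 3, 2c_1 + 3c_2 = 9; solving gives c_1 = 0, c_2 = 3.
Check: 0·b1 + 3b2 = <3, 9>.

<0, 3>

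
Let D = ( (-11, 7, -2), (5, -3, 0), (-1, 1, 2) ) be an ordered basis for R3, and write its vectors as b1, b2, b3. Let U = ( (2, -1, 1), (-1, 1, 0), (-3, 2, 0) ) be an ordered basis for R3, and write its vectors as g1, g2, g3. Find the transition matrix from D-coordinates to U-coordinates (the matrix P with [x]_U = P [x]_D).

[[-2, 0, 2], [1, 1, -1], [2, -2, 2]]

Column j of P is [bj]_U, since P maps D-coordinates to U-coordinates.
Expressing b1 in U: b1 = -2g1 + g2 + 2g3, so column 1 of P is (-2, 1, 2).
Doing the same for each bj gives P = [[-2, 0, 2], [1, 1, -1], [2, -2, 2]].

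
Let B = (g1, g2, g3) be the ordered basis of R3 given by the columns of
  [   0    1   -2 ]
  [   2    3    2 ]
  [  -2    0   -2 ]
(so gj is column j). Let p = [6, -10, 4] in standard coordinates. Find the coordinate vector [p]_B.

[p]_B is the unique c with M c = p, where M has columns g1, ..., g3.
Row-reducing the augmented matrix [M | p] gives c = (2, -2, -4).
Check: 2g1 - 2g2 - 4g3 = [6, -10, 4].

[2, -2, -4]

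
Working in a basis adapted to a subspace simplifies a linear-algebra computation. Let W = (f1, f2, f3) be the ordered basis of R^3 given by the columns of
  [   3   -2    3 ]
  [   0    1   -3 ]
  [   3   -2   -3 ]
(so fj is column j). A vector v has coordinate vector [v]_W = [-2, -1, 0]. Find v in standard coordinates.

[-4, -1, -4]

By definition v = -2f1 - f2 + 0·f3.
Summing componentwise gives [-4, -1, -4].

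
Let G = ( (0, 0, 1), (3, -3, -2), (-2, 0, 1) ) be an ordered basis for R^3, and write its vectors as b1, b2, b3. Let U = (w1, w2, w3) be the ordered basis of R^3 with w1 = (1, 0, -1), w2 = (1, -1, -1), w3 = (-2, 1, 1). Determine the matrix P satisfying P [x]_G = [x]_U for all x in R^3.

Column j of P is [bj]_U, since P maps G-coordinates to U-coordinates.
Expressing b1 in U: b1 = -w1 - w2 - w3, so column 1 of P is (-1, -1, -1).
Doing the same for each bj gives P = [[-1, -1, -1], [-1, 2, 1], [-1, -1, 1]].

[[-1, -1, -1], [-1, 2, 1], [-1, -1, 1]]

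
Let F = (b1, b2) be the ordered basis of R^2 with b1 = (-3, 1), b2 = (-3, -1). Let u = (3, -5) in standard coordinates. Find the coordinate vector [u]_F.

[u]_F is the unique c with M c = u, where M has columns b1, b2.
System: -3c_1 - 3c_2 = 3, c_1 - c_2 = -5; solving gives c_1 = -3, c_2 = 2.
Check: -3b1 + 2b2 = (3, -5).

(-3, 2)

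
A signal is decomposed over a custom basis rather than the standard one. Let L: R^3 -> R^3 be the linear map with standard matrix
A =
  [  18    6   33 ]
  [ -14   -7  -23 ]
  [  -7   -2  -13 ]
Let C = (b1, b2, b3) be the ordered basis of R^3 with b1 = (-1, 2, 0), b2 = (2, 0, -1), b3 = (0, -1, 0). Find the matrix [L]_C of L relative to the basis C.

The j-th column of [L]_C is [L(bj)]_C.
L(b1) = A b1 = (-6, 0, 3) = 0·b1 - 3b2 + 0·b3, so column 1 is (0, -3, 0).
Repeating for b2, b3 and assembling the columns gives [[0, -1, 2], [-3, 1, -2], [0, 3, -3]].

[[0, -1, 2], [-3, 1, -2], [0, 3, -3]]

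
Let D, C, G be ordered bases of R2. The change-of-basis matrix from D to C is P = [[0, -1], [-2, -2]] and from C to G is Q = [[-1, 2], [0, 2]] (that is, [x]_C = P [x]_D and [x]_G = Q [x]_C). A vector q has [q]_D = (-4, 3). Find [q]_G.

(7, 4)

Composing the changes, [q]_G = Q P [q]_D.
Q P = [[-4, -3], [-4, -4]]; applying this to (-4, 3) gives (7, 4).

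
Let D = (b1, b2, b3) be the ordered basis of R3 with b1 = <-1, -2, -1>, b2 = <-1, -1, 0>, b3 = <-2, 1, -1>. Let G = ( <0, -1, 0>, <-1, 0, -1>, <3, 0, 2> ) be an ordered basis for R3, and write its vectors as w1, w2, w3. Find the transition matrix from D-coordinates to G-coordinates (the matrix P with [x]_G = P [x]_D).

[[2, 1, -1], [1, -2, -1], [0, -1, -1]]

Let M have columns bj and N have columns wj. Then for every x, N [x]_G = x = M [x]_D, so P = N^(-1) M.
Since det N = 1, N^(-1) has integer entries; multiplying gives P = [[2, 1, -1], [1, -2, -1], [0, -1, -1]].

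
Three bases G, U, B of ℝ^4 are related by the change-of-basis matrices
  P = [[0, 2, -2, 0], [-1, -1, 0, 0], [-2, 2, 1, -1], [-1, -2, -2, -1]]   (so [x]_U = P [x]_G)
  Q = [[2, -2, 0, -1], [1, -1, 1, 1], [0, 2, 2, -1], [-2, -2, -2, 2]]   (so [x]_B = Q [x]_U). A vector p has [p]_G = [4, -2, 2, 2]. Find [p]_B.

[-6, -24, -22, 32]

Composing the changes, [p]_B = Q P [p]_G.
Q P = [[3, 8, -2, 1], [-2, 3, -3, -2], [-5, 4, 4, -1], [4, -10, -2, 0]]; applying this to [4, -2, 2, 2] gives [-6, -24, -22, 32].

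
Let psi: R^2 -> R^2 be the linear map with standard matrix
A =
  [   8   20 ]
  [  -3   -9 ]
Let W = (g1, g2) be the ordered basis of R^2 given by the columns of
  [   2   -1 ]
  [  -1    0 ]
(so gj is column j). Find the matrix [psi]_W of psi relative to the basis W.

[[-3, -3], [-2, 2]]

The j-th column of [psi]_W is [psi(gj)]_W.
psi(g1) = A g1 = (-4, 3) = -3g1 - 2g2, so column 1 is (-3, -2).
Repeating for g2 and assembling the columns gives [[-3, -3], [-2, 2]].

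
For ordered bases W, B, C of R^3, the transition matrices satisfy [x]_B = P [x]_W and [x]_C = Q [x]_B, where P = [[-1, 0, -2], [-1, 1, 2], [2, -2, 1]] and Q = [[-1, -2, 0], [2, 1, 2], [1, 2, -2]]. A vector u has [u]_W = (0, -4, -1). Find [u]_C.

(10, 12, -24)

Composing the changes, [u]_C = Q P [u]_W.
Q P = [[3, -2, -2], [1, -3, 0], [-7, 6, 0]]; applying this to (0, -4, -1) gives (10, 12, -24).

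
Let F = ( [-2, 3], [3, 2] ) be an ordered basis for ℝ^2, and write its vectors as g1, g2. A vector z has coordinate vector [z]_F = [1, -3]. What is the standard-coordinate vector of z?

[-11, -3]

z = M [z]_F, where M has columns g1, g2.
Carrying out the matrix-vector product, z = [-11, -3].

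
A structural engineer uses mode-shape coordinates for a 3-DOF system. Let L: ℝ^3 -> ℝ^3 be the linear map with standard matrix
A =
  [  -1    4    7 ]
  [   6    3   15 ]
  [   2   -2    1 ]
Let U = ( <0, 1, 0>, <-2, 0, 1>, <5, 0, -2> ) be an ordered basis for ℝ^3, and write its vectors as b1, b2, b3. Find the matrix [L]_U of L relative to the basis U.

[[3, 3, 0], [-2, 3, 2], [0, 3, -3]]

With P the matrix whose columns are b1, ..., b3, [L]_U = P^(-1) A P.
Column by column: L(b1) = A b1 = <4, 3, -2>; its U-coordinates <3, -2, 0> give column 1.
Continuing for each basis vector yields [L]_U = [[3, 3, 0], [-2, 3, 2], [0, 3, -3]].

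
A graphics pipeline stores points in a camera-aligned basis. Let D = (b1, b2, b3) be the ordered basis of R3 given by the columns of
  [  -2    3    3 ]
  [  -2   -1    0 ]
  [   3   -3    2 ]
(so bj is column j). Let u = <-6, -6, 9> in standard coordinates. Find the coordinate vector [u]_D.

[u]_D is the unique c with M c = u, where M has columns b1, ..., b3.
Row-reducing the augmented matrix [M | u] gives c = (3, 0, 0).
Check: 3b1 + 0·b2 + 0·b3 = <-6, -6, 9>.

<3, 0, 0>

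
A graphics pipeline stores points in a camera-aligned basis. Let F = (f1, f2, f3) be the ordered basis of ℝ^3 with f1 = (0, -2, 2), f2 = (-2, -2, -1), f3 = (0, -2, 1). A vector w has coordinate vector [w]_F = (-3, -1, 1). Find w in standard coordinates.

(2, 6, -4)

The coordinates say w = -3f1 - f2 + f3; adding the scaled basis vectors gives (2, 6, -4).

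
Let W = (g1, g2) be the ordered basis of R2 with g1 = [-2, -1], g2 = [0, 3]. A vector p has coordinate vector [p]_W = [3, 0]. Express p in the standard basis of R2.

The coordinates say p = 3g1 + 0·g2; adding the scaled basis vectors gives [-6, -3].

[-6, -3]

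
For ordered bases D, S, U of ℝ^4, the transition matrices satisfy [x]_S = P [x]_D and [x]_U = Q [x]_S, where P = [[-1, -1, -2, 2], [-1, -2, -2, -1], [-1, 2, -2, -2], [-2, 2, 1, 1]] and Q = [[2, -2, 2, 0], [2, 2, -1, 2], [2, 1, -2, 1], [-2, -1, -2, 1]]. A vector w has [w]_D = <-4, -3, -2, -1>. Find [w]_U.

<-4, 42, 24, -42>

First [w]_S = P [w]_D = <9, 15, 4, -1>.
Then [w]_U = Q [w]_S = <-4, 42, 24, -42>.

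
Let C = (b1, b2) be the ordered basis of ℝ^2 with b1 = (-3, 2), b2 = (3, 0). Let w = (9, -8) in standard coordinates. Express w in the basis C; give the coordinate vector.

We seek scalars with c_1 b1 + c_2 b2 = w; equivalently solve M c = w where the columns of M are b1, b2.
System: -3c_1 + 3c_2 = 9, 2c_1 + 0c_2 = -8; solving gives c_1 = -4, c_2 = -1.
Check: -4b1 - b2 = (9, -8).

(-4, -1)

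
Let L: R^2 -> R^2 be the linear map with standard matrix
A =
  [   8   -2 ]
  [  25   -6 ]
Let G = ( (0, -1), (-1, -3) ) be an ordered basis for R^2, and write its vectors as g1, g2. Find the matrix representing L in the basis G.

Let P have columns g1, g2. Then [L]_G = P^(-1) A P.
Here det P = -1, so P^(-1) is integer; computing A P first and then P^(-1)(A P) gives [[0, 1], [-2, 2]].

[[0, 1], [-2, 2]]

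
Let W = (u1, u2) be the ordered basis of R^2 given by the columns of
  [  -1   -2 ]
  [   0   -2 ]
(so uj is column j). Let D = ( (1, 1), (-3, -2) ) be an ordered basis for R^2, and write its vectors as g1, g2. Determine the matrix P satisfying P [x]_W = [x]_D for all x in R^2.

[[2, -2], [1, 0]]

Column j of P is [uj]_D, since P maps W-coordinates to D-coordinates.
Expressing u1 in D: u1 = 2g1 + g2, so column 1 of P is (2, 1).
Doing the same for each uj gives P = [[2, -2], [1, 0]].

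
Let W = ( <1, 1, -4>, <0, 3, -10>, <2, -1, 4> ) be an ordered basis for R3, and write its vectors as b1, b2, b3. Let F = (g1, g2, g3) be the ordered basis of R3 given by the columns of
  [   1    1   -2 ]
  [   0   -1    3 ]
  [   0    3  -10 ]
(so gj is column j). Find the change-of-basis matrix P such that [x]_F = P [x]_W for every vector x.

[[1, 2, 2], [2, 0, -2], [1, 1, -1]]

Column j of P is [bj]_F, since P maps W-coordinates to F-coordinates.
Expressing b1 in F: b1 = g1 + 2g2 + g3, so column 1 of P is <1, 2, 1>.
Doing the same for each bj gives P = [[1, 2, 2], [2, 0, -2], [1, 1, -1]].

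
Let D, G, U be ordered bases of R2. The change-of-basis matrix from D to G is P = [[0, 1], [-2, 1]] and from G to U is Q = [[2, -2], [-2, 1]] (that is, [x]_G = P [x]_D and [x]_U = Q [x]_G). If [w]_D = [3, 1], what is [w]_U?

Apply P to get G-coordinates [1, -5], then Q to get U-coordinates.
The result is [w]_U = [12, -7].

[12, -7]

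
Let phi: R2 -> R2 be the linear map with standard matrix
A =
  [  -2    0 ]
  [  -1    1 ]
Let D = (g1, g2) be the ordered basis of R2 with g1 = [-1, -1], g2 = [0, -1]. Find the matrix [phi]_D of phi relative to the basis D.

Let P have columns g1, g2. Then [phi]_D = P^(-1) A P.
Here det P = 1, so P^(-1) is integer; computing A P first and then P^(-1)(A P) gives [[-2, 0], [2, 1]].

[[-2, 0], [2, 1]]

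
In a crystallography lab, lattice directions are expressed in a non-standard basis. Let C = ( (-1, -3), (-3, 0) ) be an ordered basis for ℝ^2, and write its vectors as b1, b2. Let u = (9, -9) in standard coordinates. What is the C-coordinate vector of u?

Write u = c_1 b1 + c_2 b2 and solve for the c_i.
System: -c_1 - 3c_2 = 9, -3c_1 + 0c_2 = -9; solving gives c_1 = 3, c_2 = -4.
Check: 3b1 - 4b2 = (9, -9).

(3, -4)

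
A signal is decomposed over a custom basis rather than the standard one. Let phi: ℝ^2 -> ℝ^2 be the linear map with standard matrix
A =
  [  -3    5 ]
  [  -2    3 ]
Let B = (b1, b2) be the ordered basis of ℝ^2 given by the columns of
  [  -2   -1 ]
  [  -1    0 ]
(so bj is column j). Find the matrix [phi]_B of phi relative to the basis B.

With P the matrix whose columns are b1, b2, [phi]_B = P^(-1) A P.
Column by column: phi(b1) = A b1 = [1, 1]; its B-coordinates [-1, 1] give column 1.
Continuing for each basis vector yields [phi]_B = [[-1, -2], [1, 1]].

[[-1, -2], [1, 1]]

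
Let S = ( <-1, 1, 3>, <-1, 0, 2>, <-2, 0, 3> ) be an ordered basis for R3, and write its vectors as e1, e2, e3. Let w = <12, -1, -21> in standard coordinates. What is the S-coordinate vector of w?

<-1, -3, -4>

We seek scalars with c_1 e1 + ... + c_3 e3 = w; equivalently solve M c = w where the columns of M are e1, ..., e3.
Gaussian elimination on [M | w] yields c = (-1, -3, -4).
Check: -e1 - 3e2 - 4e3 = <12, -1, -21>.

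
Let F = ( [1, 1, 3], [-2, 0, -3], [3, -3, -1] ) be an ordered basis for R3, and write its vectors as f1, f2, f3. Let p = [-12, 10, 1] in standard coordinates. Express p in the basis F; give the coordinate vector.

We seek scalars with c_1 f1 + ... + c_3 f3 = p; equivalently solve M c = p where the columns of M are f1, ..., f3.
Solving this 3x3 system gives c = (-2, -1, -4).
Check: -2f1 - f2 - 4f3 = [-12, 10, 1].

[-2, -1, -4]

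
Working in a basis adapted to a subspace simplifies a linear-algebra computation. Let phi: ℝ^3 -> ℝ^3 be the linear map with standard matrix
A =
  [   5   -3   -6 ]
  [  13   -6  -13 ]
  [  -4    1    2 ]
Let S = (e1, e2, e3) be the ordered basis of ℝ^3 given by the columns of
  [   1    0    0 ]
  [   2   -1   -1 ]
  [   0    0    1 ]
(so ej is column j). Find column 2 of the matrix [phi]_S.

<3, 1, -1>

Compute phi(e2) = A e2 = <3, 6, -1> in standard coordinates.
Then write this in S-coordinates: solve for y in y_1 e1 + ... + y_3 e3 = <3, 6, -1>.
This gives y = <3, 1, -1>, which is column 2 of [phi]_S.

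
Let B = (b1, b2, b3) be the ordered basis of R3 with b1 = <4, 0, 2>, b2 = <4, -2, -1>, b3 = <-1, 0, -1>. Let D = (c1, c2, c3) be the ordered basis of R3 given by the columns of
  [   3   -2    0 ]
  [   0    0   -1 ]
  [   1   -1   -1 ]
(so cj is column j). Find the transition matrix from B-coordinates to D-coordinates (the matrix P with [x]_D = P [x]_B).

[[0, 2, 1], [-2, 1, 2], [0, 2, 0]]

Column j of P is [bj]_D, since P maps B-coordinates to D-coordinates.
Expressing b1 in D: b1 = 0·c1 - 2c2 + 0·c3, so column 1 of P is <0, -2, 0>.
Doing the same for each bj gives P = [[0, 2, 1], [-2, 1, 2], [0, 2, 0]].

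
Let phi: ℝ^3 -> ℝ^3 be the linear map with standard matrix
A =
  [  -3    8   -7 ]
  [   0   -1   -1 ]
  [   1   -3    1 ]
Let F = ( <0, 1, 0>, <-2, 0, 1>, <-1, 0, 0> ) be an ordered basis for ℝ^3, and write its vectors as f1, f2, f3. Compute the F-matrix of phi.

[[-1, -1, 0], [-3, -1, -1], [-2, 3, -1]]

The j-th column of [phi]_F is [phi(fj)]_F.
phi(f1) = A f1 = <8, -1, -3> = -f1 - 3f2 - 2f3, so column 1 is <-1, -3, -2>.
Repeating for f2, f3 and assembling the columns gives [[-1, -1, 0], [-3, -1, -1], [-2, 3, -1]].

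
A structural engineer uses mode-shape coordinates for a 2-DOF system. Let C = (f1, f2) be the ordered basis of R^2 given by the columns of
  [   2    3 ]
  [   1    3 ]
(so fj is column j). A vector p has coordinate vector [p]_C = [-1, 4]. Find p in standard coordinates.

[10, 11]

By definition p = -f1 + 4f2.
Summing componentwise gives [10, 11].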